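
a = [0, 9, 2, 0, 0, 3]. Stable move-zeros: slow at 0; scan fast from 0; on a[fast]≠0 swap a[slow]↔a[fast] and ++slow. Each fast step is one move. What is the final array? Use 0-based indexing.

slow=0 fast=0: a[fast]=0, fast++
slow=0 fast=1: a[fast]=9≠0 swap→a[0]=9, slow++,fast++
slow=1 fast=2: a[fast]=2≠0 swap→a[1]=2, slow++,fast++
slow=2 fast=3: a[fast]=0, fast++
slow=2 fast=4: a[fast]=0, fast++
slow=2 fast=5: a[fast]=3≠0 swap→a[2]=3, slow++,fast++

[9, 2, 3, 0, 0, 0]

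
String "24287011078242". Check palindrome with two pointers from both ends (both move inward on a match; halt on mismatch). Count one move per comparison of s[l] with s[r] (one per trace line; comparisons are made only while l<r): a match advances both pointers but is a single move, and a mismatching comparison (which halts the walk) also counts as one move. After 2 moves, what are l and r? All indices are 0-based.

l=2, r=11

l=0 r=13: '2'=='2', l++,r--
l=1 r=12: '4'=='4', l++,r--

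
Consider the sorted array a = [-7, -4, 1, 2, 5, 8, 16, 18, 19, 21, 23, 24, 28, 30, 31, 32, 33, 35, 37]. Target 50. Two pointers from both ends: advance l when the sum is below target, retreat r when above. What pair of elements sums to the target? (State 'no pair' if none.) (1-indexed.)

(18, 32)

[1,19] -7+37=30 <50 → l++
[2,19] -4+37=33 <50 → l++
[3,19] 1+37=38 <50 → l++
[4,19] 2+37=39 <50 → l++
[5,19] 5+37=42 <50 → l++
[6,19] 8+37=45 <50 → l++
[7,19] 16+37=53 >50 → r--
[7,18] 16+35=51 >50 → r--
[7,17] 16+33=49 <50 → l++
[8,17] 18+33=51 >50 → r--
[8,16] 18+32=50 → found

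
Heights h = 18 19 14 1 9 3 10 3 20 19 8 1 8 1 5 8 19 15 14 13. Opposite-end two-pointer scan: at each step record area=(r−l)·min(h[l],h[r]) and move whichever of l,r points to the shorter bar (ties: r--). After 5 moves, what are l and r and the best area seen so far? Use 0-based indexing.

l=1, r=15, best area=288

[0,19] min(18,13)*19=247 best=247 * → r--
[0,18] min(18,14)*18=252 best=252 * → r--
[0,17] min(18,15)*17=255 best=255 * → r--
[0,16] min(18,19)*16=288 best=288 * → l++
[1,16] min(19,19)*15=285 best=288 → r--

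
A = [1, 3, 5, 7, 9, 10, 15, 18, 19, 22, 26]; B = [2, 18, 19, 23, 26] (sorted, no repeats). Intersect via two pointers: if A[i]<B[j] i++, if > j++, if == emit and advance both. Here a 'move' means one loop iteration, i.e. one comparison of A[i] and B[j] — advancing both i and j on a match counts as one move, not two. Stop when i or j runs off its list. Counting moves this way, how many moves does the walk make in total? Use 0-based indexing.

i=0 j=0: 1<2, i++
i=1 j=0: 3>2, j++
i=1 j=1: 3<18, i++
i=2 j=1: 5<18, i++
i=3 j=1: 7<18, i++
i=4 j=1: 9<18, i++
i=5 j=1: 10<18, i++
i=6 j=1: 15<18, i++
i=7 j=1: 18==18 emit, i++,j++
i=8 j=2: 19==19 emit, i++,j++
i=9 j=3: 22<23, i++
i=10 j=3: 26>23, j++
i=10 j=4: 26==26 emit, i++,j++

13 moves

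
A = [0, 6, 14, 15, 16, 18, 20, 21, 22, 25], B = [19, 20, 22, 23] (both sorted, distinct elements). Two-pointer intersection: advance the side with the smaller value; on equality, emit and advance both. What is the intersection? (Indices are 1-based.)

[i=1,j=1] 0<19 → i++
[i=2,j=1] 6<19 → i++
[i=3,j=1] 14<19 → i++
[i=4,j=1] 15<19 → i++
[i=5,j=1] 16<19 → i++
[i=6,j=1] 18<19 → i++
[i=7,j=1] 20>19 → j++
[i=7,j=2] 20==20 emit → i++,j++
[i=8,j=3] 21<22 → i++
[i=9,j=3] 22==22 emit → i++,j++
[i=10,j=4] 25>23 → j++

intersection = [20, 22]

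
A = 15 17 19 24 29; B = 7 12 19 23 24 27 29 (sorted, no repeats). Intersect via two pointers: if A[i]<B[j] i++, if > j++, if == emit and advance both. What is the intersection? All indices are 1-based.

intersection = [19, 24, 29]

i=1 j=1: 15>7, j++
i=1 j=2: 15>12, j++
i=1 j=3: 15<19, i++
i=2 j=3: 17<19, i++
i=3 j=3: 19==19 emit, i++,j++
i=4 j=4: 24>23, j++
i=4 j=5: 24==24 emit, i++,j++
i=5 j=6: 29>27, j++
i=5 j=7: 29==29 emit, i++,j++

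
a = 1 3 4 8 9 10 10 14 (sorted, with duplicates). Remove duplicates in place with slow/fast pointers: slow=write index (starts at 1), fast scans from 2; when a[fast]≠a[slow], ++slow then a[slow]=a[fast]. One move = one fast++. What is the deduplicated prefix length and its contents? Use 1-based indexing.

(s=1,f=2) a[fast]=3≠a[slow]=1 write a[2]=3 → slow++,fast++
(s=2,f=3) a[fast]=4≠a[slow]=3 write a[3]=4 → slow++,fast++
(s=3,f=4) a[fast]=8≠a[slow]=4 write a[4]=8 → slow++,fast++
(s=4,f=5) a[fast]=9≠a[slow]=8 write a[5]=9 → slow++,fast++
(s=5,f=6) a[fast]=10≠a[slow]=9 write a[6]=10 → slow++,fast++
(s=6,f=7) a[fast]=10=a[slow] dup → fast++
(s=6,f=8) a[fast]=14≠a[slow]=10 write a[7]=14 → slow++,fast++

length 7; prefix = [1, 3, 4, 8, 9, 10, 14]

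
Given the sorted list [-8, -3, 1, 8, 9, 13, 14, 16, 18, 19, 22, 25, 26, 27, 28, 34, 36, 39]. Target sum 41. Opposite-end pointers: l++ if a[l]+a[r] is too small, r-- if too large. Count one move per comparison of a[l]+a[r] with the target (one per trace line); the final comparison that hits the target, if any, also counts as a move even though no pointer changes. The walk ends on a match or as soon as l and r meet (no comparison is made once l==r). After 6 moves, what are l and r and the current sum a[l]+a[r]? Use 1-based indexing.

l=1 r=18: -8+39=31 <41, l++
l=2 r=18: -3+39=36 <41, l++
l=3 r=18: 1+39=40 <41, l++
l=4 r=18: 8+39=47 >41, r--
l=4 r=17: 8+36=44 >41, r--
l=4 r=16: 8+34=42 >41, r--

l=4, r=15, sum=36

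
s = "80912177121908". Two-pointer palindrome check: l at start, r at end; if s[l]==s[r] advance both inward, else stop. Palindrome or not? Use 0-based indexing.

palindrome

l=0 r=13: '8'=='8', l++,r--
l=1 r=12: '0'=='0', l++,r--
l=2 r=11: '9'=='9', l++,r--
l=3 r=10: '1'=='1', l++,r--
l=4 r=9: '2'=='2', l++,r--
l=5 r=8: '1'=='1', l++,r--
l=6 r=7: '7'=='7', l++,r--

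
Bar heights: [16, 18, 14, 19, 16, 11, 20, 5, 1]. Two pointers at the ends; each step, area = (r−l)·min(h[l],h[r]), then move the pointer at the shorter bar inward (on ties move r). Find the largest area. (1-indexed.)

max area = 96

[1,9] min(16,1)*8=8 best=8 * → r--
[1,8] min(16,5)*7=35 best=35 * → r--
[1,7] min(16,20)*6=96 best=96 * → l++
[2,7] min(18,20)*5=90 best=96 → l++
[3,7] min(14,20)*4=56 best=96 → l++
[4,7] min(19,20)*3=57 best=96 → l++
[5,7] min(16,20)*2=32 best=96 → l++
[6,7] min(11,20)*1=11 best=96 → l++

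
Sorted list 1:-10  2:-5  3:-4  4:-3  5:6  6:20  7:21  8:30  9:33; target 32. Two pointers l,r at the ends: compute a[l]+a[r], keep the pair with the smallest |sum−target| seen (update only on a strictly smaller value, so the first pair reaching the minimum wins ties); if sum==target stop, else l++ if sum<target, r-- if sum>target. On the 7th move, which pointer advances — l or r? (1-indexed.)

l

l=1 r=9: -10+33=23 d=9 *, l++
l=2 r=9: -5+33=28 d=4 *, l++
l=3 r=9: -4+33=29 d=3 *, l++
l=4 r=9: -3+33=30 d=2 *, l++
l=5 r=9: 6+33=39 d=7, r--
l=5 r=8: 6+30=36 d=4, r--
l=5 r=7: 6+21=27 d=5, l++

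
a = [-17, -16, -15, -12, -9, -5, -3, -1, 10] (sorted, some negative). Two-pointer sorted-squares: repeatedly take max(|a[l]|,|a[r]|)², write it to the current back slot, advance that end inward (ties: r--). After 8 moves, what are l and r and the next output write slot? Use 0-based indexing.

l=7, r=7, next write slot=0

[0,8] |-17|>|10| out[8]=289 → l++
[1,8] |-16|>|10| out[7]=256 → l++
[2,8] |-15|>|10| out[6]=225 → l++
[3,8] |-12|>|10| out[5]=144 → l++
[4,8] |-9|<=|10| out[4]=100 → r--
[4,7] |-9|>|-1| out[3]=81 → l++
[5,7] |-5|>|-1| out[2]=25 → l++
[6,7] |-3|>|-1| out[1]=9 → l++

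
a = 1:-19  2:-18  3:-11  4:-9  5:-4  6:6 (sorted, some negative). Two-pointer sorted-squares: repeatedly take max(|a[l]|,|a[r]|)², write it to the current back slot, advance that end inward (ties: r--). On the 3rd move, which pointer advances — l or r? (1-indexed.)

l=1 r=6: |-19|>|6| out[6]=361, l++
l=2 r=6: |-18|>|6| out[5]=324, l++
l=3 r=6: |-11|>|6| out[4]=121, l++

l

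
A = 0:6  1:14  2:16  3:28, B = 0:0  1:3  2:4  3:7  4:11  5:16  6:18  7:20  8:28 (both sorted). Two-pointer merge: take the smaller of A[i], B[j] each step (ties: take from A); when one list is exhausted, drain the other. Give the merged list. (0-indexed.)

i=0 j=0: A[i]=6>B[j]=0 take 0, j++
i=0 j=1: A[i]=6>B[j]=3 take 3, j++
i=0 j=2: A[i]=6>B[j]=4 take 4, j++
i=0 j=3: A[i]=6<=B[j]=7 take 6, i++
i=1 j=3: A[i]=14>B[j]=7 take 7, j++
i=1 j=4: A[i]=14>B[j]=11 take 11, j++
i=1 j=5: A[i]=14<=B[j]=16 take 14, i++
i=2 j=5: A[i]=16<=B[j]=16 take 16, i++
i=3 j=5: A[i]=28>B[j]=16 take 16, j++
i=3 j=6: A[i]=28>B[j]=18 take 18, j++
i=3 j=7: A[i]=28>B[j]=20 take 20, j++
i=3 j=8: A[i]=28<=B[j]=28 take 28, i++
i=4 j=8: A done, take B[j]=28, j++

[0, 3, 4, 6, 7, 11, 14, 16, 16, 18, 20, 28, 28]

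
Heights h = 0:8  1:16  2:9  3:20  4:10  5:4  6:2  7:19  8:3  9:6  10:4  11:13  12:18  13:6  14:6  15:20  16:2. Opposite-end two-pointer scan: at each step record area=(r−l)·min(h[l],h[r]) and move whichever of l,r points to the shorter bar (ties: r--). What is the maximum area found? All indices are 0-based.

l=0 r=16: min(8,2)*16=32 best=32 *, r--
l=0 r=15: min(8,20)*15=120 best=120 *, l++
l=1 r=15: min(16,20)*14=224 best=224 *, l++
l=2 r=15: min(9,20)*13=117 best=224, l++
l=3 r=15: min(20,20)*12=240 best=240 *, r--
l=3 r=14: min(20,6)*11=66 best=240, r--
l=3 r=13: min(20,6)*10=60 best=240, r--
l=3 r=12: min(20,18)*9=162 best=240, r--
l=3 r=11: min(20,13)*8=104 best=240, r--
l=3 r=10: min(20,4)*7=28 best=240, r--
l=3 r=9: min(20,6)*6=36 best=240, r--
l=3 r=8: min(20,3)*5=15 best=240, r--
l=3 r=7: min(20,19)*4=76 best=240, r--
l=3 r=6: min(20,2)*3=6 best=240, r--
l=3 r=5: min(20,4)*2=8 best=240, r--
l=3 r=4: min(20,10)*1=10 best=240, r--

max area = 240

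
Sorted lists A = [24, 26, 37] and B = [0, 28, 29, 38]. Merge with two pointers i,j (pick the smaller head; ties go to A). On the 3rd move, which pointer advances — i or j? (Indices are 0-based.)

i=0 j=0: A[i]=24>B[j]=0 take 0, j++
i=0 j=1: A[i]=24<=B[j]=28 take 24, i++
i=1 j=1: A[i]=26<=B[j]=28 take 26, i++

i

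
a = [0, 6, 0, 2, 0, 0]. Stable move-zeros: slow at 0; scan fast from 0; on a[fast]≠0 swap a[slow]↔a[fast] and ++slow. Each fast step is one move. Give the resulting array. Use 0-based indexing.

(s=0,f=0) a[fast]=0 → fast++
(s=0,f=1) a[fast]=6≠0 swap→a[0]=6 → slow++,fast++
(s=1,f=2) a[fast]=0 → fast++
(s=1,f=3) a[fast]=2≠0 swap→a[1]=2 → slow++,fast++
(s=2,f=4) a[fast]=0 → fast++
(s=2,f=5) a[fast]=0 → fast++

[6, 2, 0, 0, 0, 0]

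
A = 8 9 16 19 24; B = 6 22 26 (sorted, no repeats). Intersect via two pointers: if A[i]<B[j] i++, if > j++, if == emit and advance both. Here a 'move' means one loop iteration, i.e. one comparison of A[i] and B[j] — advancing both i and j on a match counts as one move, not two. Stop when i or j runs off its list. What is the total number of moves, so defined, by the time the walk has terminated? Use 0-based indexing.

[i=0,j=0] 8>6 → j++
[i=0,j=1] 8<22 → i++
[i=1,j=1] 9<22 → i++
[i=2,j=1] 16<22 → i++
[i=3,j=1] 19<22 → i++
[i=4,j=1] 24>22 → j++
[i=4,j=2] 24<26 → i++

7 moves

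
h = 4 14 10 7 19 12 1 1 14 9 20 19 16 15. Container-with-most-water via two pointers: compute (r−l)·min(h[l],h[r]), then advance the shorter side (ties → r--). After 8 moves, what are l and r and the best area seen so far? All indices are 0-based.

[0,13] min(4,15)*13=52 best=52 * → l++
[1,13] min(14,15)*12=168 best=168 * → l++
[2,13] min(10,15)*11=110 best=168 → l++
[3,13] min(7,15)*10=70 best=168 → l++
[4,13] min(19,15)*9=135 best=168 → r--
[4,12] min(19,16)*8=128 best=168 → r--
[4,11] min(19,19)*7=133 best=168 → r--
[4,10] min(19,20)*6=114 best=168 → l++

l=5, r=10, best area=168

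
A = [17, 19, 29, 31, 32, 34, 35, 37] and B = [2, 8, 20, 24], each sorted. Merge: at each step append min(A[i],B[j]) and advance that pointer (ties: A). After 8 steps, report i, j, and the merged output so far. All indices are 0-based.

i=4, j=4, merged so far=[2, 8, 17, 19, 20, 24, 29, 31]

i=0 j=0: A[i]=17>B[j]=2 take 2, j++
i=0 j=1: A[i]=17>B[j]=8 take 8, j++
i=0 j=2: A[i]=17<=B[j]=20 take 17, i++
i=1 j=2: A[i]=19<=B[j]=20 take 19, i++
i=2 j=2: A[i]=29>B[j]=20 take 20, j++
i=2 j=3: A[i]=29>B[j]=24 take 24, j++
i=2 j=4: B done, take A[i]=29, i++
i=3 j=4: B done, take A[i]=31, i++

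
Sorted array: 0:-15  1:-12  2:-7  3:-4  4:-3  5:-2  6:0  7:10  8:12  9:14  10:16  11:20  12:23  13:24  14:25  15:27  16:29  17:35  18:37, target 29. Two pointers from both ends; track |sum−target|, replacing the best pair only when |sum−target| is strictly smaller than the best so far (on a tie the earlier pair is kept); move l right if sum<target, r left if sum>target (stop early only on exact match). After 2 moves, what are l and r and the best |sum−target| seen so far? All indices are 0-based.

l=2, r=18, best |Δ|=4

l=0 r=18: -15+37=22 d=7 *, l++
l=1 r=18: -12+37=25 d=4 *, l++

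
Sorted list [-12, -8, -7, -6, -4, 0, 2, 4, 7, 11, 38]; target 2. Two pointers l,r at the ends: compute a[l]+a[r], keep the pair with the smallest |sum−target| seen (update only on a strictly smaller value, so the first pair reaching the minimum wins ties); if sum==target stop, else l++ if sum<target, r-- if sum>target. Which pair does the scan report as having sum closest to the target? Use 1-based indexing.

l=1 r=11: -12+38=26 d=24 *, r--
l=1 r=10: -12+11=-1 d=3 *, l++
l=2 r=10: -8+11=3 d=1 *, r--
l=2 r=9: -8+7=-1 d=3, l++
l=3 r=9: -7+7=0 d=2, l++
l=4 r=9: -6+7=1 d=1, l++
l=5 r=9: -4+7=3 d=1, r--
l=5 r=8: -4+4=0 d=2, l++
l=6 r=8: 0+4=4 d=2, r--
l=6 r=7: 0+2=2 d=0 *, stop

pair (0, 2) with sum 2 (|Δ|=0)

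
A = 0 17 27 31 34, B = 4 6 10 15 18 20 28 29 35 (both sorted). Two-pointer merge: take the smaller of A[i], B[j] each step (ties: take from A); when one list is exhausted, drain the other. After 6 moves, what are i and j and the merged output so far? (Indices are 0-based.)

i=2, j=4, merged so far=[0, 4, 6, 10, 15, 17]

[i=0,j=0] A[i]=0<=B[j]=4 take 0 → i++
[i=1,j=0] A[i]=17>B[j]=4 take 4 → j++
[i=1,j=1] A[i]=17>B[j]=6 take 6 → j++
[i=1,j=2] A[i]=17>B[j]=10 take 10 → j++
[i=1,j=3] A[i]=17>B[j]=15 take 15 → j++
[i=1,j=4] A[i]=17<=B[j]=18 take 17 → i++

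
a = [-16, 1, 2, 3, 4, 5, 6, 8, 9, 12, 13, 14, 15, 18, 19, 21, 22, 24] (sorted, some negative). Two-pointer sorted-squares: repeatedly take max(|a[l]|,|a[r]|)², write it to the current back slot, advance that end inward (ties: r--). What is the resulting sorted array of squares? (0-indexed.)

l=0 r=17: |-16|<=|24| out[17]=576, r--
l=0 r=16: |-16|<=|22| out[16]=484, r--
l=0 r=15: |-16|<=|21| out[15]=441, r--
l=0 r=14: |-16|<=|19| out[14]=361, r--
l=0 r=13: |-16|<=|18| out[13]=324, r--
l=0 r=12: |-16|>|15| out[12]=256, l++
l=1 r=12: |1|<=|15| out[11]=225, r--
l=1 r=11: |1|<=|14| out[10]=196, r--
l=1 r=10: |1|<=|13| out[9]=169, r--
l=1 r=9: |1|<=|12| out[8]=144, r--
l=1 r=8: |1|<=|9| out[7]=81, r--
l=1 r=7: |1|<=|8| out[6]=64, r--
l=1 r=6: |1|<=|6| out[5]=36, r--
l=1 r=5: |1|<=|5| out[4]=25, r--
l=1 r=4: |1|<=|4| out[3]=16, r--
l=1 r=3: |1|<=|3| out[2]=9, r--
l=1 r=2: |1|<=|2| out[1]=4, r--
l=1 r=1: |1|<=|1| out[0]=1, r--

[1, 4, 9, 16, 25, 36, 64, 81, 144, 169, 196, 225, 256, 324, 361, 441, 484, 576]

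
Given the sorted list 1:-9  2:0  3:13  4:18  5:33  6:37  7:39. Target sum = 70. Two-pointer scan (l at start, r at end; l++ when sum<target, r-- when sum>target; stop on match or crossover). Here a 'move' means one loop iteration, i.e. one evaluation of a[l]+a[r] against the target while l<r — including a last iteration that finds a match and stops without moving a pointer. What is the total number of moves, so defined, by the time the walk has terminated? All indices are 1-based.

6 moves

l=1 r=7: -9+39=30 <70, l++
l=2 r=7: 0+39=39 <70, l++
l=3 r=7: 13+39=52 <70, l++
l=4 r=7: 18+39=57 <70, l++
l=5 r=7: 33+39=72 >70, r--
l=5 r=6: 33+37=70, found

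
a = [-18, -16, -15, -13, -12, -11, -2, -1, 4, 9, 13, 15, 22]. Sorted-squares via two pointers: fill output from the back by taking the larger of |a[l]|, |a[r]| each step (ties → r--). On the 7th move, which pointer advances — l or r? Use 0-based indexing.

l

l=0 r=12: |-18|<=|22| out[12]=484, r--
l=0 r=11: |-18|>|15| out[11]=324, l++
l=1 r=11: |-16|>|15| out[10]=256, l++
l=2 r=11: |-15|<=|15| out[9]=225, r--
l=2 r=10: |-15|>|13| out[8]=225, l++
l=3 r=10: |-13|<=|13| out[7]=169, r--
l=3 r=9: |-13|>|9| out[6]=169, l++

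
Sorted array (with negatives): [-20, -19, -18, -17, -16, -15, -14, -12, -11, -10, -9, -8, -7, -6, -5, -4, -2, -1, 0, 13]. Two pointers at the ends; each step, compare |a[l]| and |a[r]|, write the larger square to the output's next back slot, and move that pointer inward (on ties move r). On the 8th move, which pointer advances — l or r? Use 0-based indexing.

r

[0,19] |-20|>|13| out[19]=400 → l++
[1,19] |-19|>|13| out[18]=361 → l++
[2,19] |-18|>|13| out[17]=324 → l++
[3,19] |-17|>|13| out[16]=289 → l++
[4,19] |-16|>|13| out[15]=256 → l++
[5,19] |-15|>|13| out[14]=225 → l++
[6,19] |-14|>|13| out[13]=196 → l++
[7,19] |-12|<=|13| out[12]=169 → r--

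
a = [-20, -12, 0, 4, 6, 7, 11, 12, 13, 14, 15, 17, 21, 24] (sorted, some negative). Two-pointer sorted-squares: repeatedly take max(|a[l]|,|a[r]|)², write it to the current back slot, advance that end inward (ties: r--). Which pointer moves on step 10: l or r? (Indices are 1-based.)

r

l=1 r=14: |-20|<=|24| out[14]=576, r--
l=1 r=13: |-20|<=|21| out[13]=441, r--
l=1 r=12: |-20|>|17| out[12]=400, l++
l=2 r=12: |-12|<=|17| out[11]=289, r--
l=2 r=11: |-12|<=|15| out[10]=225, r--
l=2 r=10: |-12|<=|14| out[9]=196, r--
l=2 r=9: |-12|<=|13| out[8]=169, r--
l=2 r=8: |-12|<=|12| out[7]=144, r--
l=2 r=7: |-12|>|11| out[6]=144, l++
l=3 r=7: |0|<=|11| out[5]=121, r--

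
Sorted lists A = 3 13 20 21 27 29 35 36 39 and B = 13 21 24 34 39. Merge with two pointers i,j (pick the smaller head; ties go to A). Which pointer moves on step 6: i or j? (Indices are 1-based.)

i=1 j=1: A[i]=3<=B[j]=13 take 3, i++
i=2 j=1: A[i]=13<=B[j]=13 take 13, i++
i=3 j=1: A[i]=20>B[j]=13 take 13, j++
i=3 j=2: A[i]=20<=B[j]=21 take 20, i++
i=4 j=2: A[i]=21<=B[j]=21 take 21, i++
i=5 j=2: A[i]=27>B[j]=21 take 21, j++

j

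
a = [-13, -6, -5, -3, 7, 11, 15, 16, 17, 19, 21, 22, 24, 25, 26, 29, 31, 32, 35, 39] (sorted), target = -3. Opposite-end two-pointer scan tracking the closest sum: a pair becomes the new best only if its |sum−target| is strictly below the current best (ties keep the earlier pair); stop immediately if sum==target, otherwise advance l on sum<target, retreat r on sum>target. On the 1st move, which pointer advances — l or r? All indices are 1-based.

r

l=1 r=20: -13+39=26 d=29 *, r--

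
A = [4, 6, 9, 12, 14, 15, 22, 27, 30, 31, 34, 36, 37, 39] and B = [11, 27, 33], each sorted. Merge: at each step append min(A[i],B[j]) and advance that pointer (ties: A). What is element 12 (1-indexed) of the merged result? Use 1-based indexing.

merged[12] = 31

[i=1,j=1] A[i]=4<=B[j]=11 take 4 → i++
[i=2,j=1] A[i]=6<=B[j]=11 take 6 → i++
[i=3,j=1] A[i]=9<=B[j]=11 take 9 → i++
[i=4,j=1] A[i]=12>B[j]=11 take 11 → j++
[i=4,j=2] A[i]=12<=B[j]=27 take 12 → i++
[i=5,j=2] A[i]=14<=B[j]=27 take 14 → i++
[i=6,j=2] A[i]=15<=B[j]=27 take 15 → i++
[i=7,j=2] A[i]=22<=B[j]=27 take 22 → i++
[i=8,j=2] A[i]=27<=B[j]=27 take 27 → i++
[i=9,j=2] A[i]=30>B[j]=27 take 27 → j++
[i=9,j=3] A[i]=30<=B[j]=33 take 30 → i++
[i=10,j=3] A[i]=31<=B[j]=33 take 31 → i++
[i=11,j=3] A[i]=34>B[j]=33 take 33 → j++
[i=11,j=4] B done, take A[i]=34 → i++
[i=12,j=4] B done, take A[i]=36 → i++
[i=13,j=4] B done, take A[i]=37 → i++
[i=14,j=4] B done, take A[i]=39 → i++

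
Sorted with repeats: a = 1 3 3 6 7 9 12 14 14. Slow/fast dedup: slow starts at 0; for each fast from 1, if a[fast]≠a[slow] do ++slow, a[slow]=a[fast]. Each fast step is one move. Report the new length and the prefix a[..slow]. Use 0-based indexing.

length 7; prefix = [1, 3, 6, 7, 9, 12, 14]

slow=0 fast=1: a[fast]=3≠a[slow]=1 write a[1]=3, slow++,fast++
slow=1 fast=2: a[fast]=3=a[slow] dup, fast++
slow=1 fast=3: a[fast]=6≠a[slow]=3 write a[2]=6, slow++,fast++
slow=2 fast=4: a[fast]=7≠a[slow]=6 write a[3]=7, slow++,fast++
slow=3 fast=5: a[fast]=9≠a[slow]=7 write a[4]=9, slow++,fast++
slow=4 fast=6: a[fast]=12≠a[slow]=9 write a[5]=12, slow++,fast++
slow=5 fast=7: a[fast]=14≠a[slow]=12 write a[6]=14, slow++,fast++
slow=6 fast=8: a[fast]=14=a[slow] dup, fast++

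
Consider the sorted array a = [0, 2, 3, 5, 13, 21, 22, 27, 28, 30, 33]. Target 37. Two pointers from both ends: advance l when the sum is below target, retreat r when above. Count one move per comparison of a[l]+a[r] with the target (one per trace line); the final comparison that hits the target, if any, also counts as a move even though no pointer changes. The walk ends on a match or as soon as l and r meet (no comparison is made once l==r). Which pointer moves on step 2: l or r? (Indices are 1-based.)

l

l=1 r=11: 0+33=33 <37, l++
l=2 r=11: 2+33=35 <37, l++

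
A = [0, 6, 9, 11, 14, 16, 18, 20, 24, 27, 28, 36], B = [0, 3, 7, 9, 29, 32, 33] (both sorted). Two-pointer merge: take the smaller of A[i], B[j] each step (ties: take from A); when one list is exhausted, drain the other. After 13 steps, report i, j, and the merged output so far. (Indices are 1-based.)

i=1 j=1: A[i]=0<=B[j]=0 take 0, i++
i=2 j=1: A[i]=6>B[j]=0 take 0, j++
i=2 j=2: A[i]=6>B[j]=3 take 3, j++
i=2 j=3: A[i]=6<=B[j]=7 take 6, i++
i=3 j=3: A[i]=9>B[j]=7 take 7, j++
i=3 j=4: A[i]=9<=B[j]=9 take 9, i++
i=4 j=4: A[i]=11>B[j]=9 take 9, j++
i=4 j=5: A[i]=11<=B[j]=29 take 11, i++
i=5 j=5: A[i]=14<=B[j]=29 take 14, i++
i=6 j=5: A[i]=16<=B[j]=29 take 16, i++
i=7 j=5: A[i]=18<=B[j]=29 take 18, i++
i=8 j=5: A[i]=20<=B[j]=29 take 20, i++
i=9 j=5: A[i]=24<=B[j]=29 take 24, i++

i=10, j=5, merged so far=[0, 0, 3, 6, 7, 9, 9, 11, 14, 16, 18, 20, 24]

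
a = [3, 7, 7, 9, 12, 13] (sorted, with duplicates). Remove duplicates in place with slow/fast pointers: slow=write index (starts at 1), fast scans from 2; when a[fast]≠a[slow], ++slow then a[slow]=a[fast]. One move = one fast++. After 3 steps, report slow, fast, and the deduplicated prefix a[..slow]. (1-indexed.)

slow=3, fast=5, prefix=[3, 7, 9]

slow=1 fast=2: a[fast]=7≠a[slow]=3 write a[2]=7, slow++,fast++
slow=2 fast=3: a[fast]=7=a[slow] dup, fast++
slow=2 fast=4: a[fast]=9≠a[slow]=7 write a[3]=9, slow++,fast++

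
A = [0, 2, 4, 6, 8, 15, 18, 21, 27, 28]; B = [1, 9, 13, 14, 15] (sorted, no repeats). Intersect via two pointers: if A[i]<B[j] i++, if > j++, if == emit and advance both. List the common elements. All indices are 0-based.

i=0 j=0: 0<1, i++
i=1 j=0: 2>1, j++
i=1 j=1: 2<9, i++
i=2 j=1: 4<9, i++
i=3 j=1: 6<9, i++
i=4 j=1: 8<9, i++
i=5 j=1: 15>9, j++
i=5 j=2: 15>13, j++
i=5 j=3: 15>14, j++
i=5 j=4: 15==15 emit, i++,j++

intersection = [15]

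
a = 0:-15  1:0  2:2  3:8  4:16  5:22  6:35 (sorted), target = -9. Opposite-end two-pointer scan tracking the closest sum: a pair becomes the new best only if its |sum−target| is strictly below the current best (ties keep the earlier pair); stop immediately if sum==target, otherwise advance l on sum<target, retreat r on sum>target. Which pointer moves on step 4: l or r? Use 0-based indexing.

[0,6] -15+35=20 d=29 * → r--
[0,5] -15+22=7 d=16 * → r--
[0,4] -15+16=1 d=10 * → r--
[0,3] -15+8=-7 d=2 * → r--

r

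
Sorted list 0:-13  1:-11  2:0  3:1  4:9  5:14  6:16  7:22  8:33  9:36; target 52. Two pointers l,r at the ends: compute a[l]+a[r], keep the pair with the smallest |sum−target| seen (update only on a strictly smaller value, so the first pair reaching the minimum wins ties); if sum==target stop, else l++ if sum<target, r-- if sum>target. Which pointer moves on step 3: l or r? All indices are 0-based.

l

l=0 r=9: -13+36=23 d=29 *, l++
l=1 r=9: -11+36=25 d=27 *, l++
l=2 r=9: 0+36=36 d=16 *, l++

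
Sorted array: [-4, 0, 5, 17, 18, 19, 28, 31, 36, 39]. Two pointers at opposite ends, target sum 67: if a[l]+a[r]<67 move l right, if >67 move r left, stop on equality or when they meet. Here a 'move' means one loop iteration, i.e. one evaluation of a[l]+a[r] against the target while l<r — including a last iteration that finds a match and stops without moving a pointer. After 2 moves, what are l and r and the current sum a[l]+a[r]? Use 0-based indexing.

l=0 r=9: -4+39=35 <67, l++
l=1 r=9: 0+39=39 <67, l++

l=2, r=9, sum=44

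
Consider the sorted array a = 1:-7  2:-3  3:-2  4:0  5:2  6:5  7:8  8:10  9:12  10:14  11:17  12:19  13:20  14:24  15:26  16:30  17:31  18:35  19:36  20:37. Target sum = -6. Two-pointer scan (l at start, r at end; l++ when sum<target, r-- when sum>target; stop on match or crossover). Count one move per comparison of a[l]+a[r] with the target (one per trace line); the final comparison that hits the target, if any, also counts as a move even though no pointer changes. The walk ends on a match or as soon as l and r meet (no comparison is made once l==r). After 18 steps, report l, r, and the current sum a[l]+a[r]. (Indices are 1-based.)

l=2, r=3, sum=-5

l=1 r=20: -7+37=30 >-6, r--
l=1 r=19: -7+36=29 >-6, r--
l=1 r=18: -7+35=28 >-6, r--
l=1 r=17: -7+31=24 >-6, r--
l=1 r=16: -7+30=23 >-6, r--
l=1 r=15: -7+26=19 >-6, r--
l=1 r=14: -7+24=17 >-6, r--
l=1 r=13: -7+20=13 >-6, r--
l=1 r=12: -7+19=12 >-6, r--
l=1 r=11: -7+17=10 >-6, r--
l=1 r=10: -7+14=7 >-6, r--
l=1 r=9: -7+12=5 >-6, r--
l=1 r=8: -7+10=3 >-6, r--
l=1 r=7: -7+8=1 >-6, r--
l=1 r=6: -7+5=-2 >-6, r--
l=1 r=5: -7+2=-5 >-6, r--
l=1 r=4: -7+0=-7 <-6, l++
l=2 r=4: -3+0=-3 >-6, r--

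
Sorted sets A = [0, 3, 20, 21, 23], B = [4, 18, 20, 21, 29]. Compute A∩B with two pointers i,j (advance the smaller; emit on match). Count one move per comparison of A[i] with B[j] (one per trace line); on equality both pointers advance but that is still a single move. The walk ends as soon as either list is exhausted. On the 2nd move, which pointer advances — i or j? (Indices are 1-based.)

i=1 j=1: 0<4, i++
i=2 j=1: 3<4, i++

i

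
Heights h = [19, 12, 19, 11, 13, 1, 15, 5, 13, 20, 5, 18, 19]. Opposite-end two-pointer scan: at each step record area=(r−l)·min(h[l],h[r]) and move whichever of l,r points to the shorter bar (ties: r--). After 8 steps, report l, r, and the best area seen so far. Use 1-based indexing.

l=1 r=13: min(19,19)*12=228 best=228 *, r--
l=1 r=12: min(19,18)*11=198 best=228, r--
l=1 r=11: min(19,5)*10=50 best=228, r--
l=1 r=10: min(19,20)*9=171 best=228, l++
l=2 r=10: min(12,20)*8=96 best=228, l++
l=3 r=10: min(19,20)*7=133 best=228, l++
l=4 r=10: min(11,20)*6=66 best=228, l++
l=5 r=10: min(13,20)*5=65 best=228, l++

l=6, r=10, best area=228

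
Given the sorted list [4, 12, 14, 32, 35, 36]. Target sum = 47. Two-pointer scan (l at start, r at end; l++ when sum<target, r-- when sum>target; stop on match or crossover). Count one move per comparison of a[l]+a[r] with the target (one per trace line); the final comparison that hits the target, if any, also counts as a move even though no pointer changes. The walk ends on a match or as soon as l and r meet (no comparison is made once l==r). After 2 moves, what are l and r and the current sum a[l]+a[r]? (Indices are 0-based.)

l=1, r=4, sum=47

l=0 r=5: 4+36=40 <47, l++
l=1 r=5: 12+36=48 >47, r--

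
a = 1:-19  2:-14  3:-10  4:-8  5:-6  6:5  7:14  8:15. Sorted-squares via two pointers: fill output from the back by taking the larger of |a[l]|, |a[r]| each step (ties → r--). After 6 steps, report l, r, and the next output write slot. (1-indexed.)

l=5, r=6, next write slot=2

l=1 r=8: |-19|>|15| out[8]=361, l++
l=2 r=8: |-14|<=|15| out[7]=225, r--
l=2 r=7: |-14|<=|14| out[6]=196, r--
l=2 r=6: |-14|>|5| out[5]=196, l++
l=3 r=6: |-10|>|5| out[4]=100, l++
l=4 r=6: |-8|>|5| out[3]=64, l++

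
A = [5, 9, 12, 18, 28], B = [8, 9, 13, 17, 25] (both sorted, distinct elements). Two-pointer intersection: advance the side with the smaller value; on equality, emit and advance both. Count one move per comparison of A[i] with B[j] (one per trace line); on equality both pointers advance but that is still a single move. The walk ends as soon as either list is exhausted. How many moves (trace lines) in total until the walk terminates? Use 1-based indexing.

8 moves

[i=1,j=1] 5<8 → i++
[i=2,j=1] 9>8 → j++
[i=2,j=2] 9==9 emit → i++,j++
[i=3,j=3] 12<13 → i++
[i=4,j=3] 18>13 → j++
[i=4,j=4] 18>17 → j++
[i=4,j=5] 18<25 → i++
[i=5,j=5] 28>25 → j++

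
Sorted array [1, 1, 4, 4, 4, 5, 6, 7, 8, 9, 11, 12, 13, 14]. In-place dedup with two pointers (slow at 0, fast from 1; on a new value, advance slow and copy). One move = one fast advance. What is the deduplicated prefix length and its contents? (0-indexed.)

length 11; prefix = [1, 4, 5, 6, 7, 8, 9, 11, 12, 13, 14]

(s=0,f=1) a[fast]=1=a[slow] dup → fast++
(s=0,f=2) a[fast]=4≠a[slow]=1 write a[1]=4 → slow++,fast++
(s=1,f=3) a[fast]=4=a[slow] dup → fast++
(s=1,f=4) a[fast]=4=a[slow] dup → fast++
(s=1,f=5) a[fast]=5≠a[slow]=4 write a[2]=5 → slow++,fast++
(s=2,f=6) a[fast]=6≠a[slow]=5 write a[3]=6 → slow++,fast++
(s=3,f=7) a[fast]=7≠a[slow]=6 write a[4]=7 → slow++,fast++
(s=4,f=8) a[fast]=8≠a[slow]=7 write a[5]=8 → slow++,fast++
(s=5,f=9) a[fast]=9≠a[slow]=8 write a[6]=9 → slow++,fast++
(s=6,f=10) a[fast]=11≠a[slow]=9 write a[7]=11 → slow++,fast++
(s=7,f=11) a[fast]=12≠a[slow]=11 write a[8]=12 → slow++,fast++
(s=8,f=12) a[fast]=13≠a[slow]=12 write a[9]=13 → slow++,fast++
(s=9,f=13) a[fast]=14≠a[slow]=13 write a[10]=14 → slow++,fast++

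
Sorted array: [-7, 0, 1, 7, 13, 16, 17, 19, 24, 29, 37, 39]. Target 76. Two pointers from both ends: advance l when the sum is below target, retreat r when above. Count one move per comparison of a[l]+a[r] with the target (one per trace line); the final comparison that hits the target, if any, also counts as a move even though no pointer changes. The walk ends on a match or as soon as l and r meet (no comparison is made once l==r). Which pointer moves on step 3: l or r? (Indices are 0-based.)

l

l=0 r=11: -7+39=32 <76, l++
l=1 r=11: 0+39=39 <76, l++
l=2 r=11: 1+39=40 <76, l++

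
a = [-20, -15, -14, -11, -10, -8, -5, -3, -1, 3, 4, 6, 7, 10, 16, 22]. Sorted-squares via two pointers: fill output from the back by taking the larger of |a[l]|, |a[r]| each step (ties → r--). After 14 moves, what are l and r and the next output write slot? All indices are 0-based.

l=7, r=8, next write slot=1

l=0 r=15: |-20|<=|22| out[15]=484, r--
l=0 r=14: |-20|>|16| out[14]=400, l++
l=1 r=14: |-15|<=|16| out[13]=256, r--
l=1 r=13: |-15|>|10| out[12]=225, l++
l=2 r=13: |-14|>|10| out[11]=196, l++
l=3 r=13: |-11|>|10| out[10]=121, l++
l=4 r=13: |-10|<=|10| out[9]=100, r--
l=4 r=12: |-10|>|7| out[8]=100, l++
l=5 r=12: |-8|>|7| out[7]=64, l++
l=6 r=12: |-5|<=|7| out[6]=49, r--
l=6 r=11: |-5|<=|6| out[5]=36, r--
l=6 r=10: |-5|>|4| out[4]=25, l++
l=7 r=10: |-3|<=|4| out[3]=16, r--
l=7 r=9: |-3|<=|3| out[2]=9, r--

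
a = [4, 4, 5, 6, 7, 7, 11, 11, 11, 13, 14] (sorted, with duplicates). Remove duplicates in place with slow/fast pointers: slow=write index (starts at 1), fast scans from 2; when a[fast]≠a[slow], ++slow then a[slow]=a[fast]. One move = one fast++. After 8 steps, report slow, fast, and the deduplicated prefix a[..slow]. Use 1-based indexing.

slow=5, fast=10, prefix=[4, 5, 6, 7, 11]

slow=1 fast=2: a[fast]=4=a[slow] dup, fast++
slow=1 fast=3: a[fast]=5≠a[slow]=4 write a[2]=5, slow++,fast++
slow=2 fast=4: a[fast]=6≠a[slow]=5 write a[3]=6, slow++,fast++
slow=3 fast=5: a[fast]=7≠a[slow]=6 write a[4]=7, slow++,fast++
slow=4 fast=6: a[fast]=7=a[slow] dup, fast++
slow=4 fast=7: a[fast]=11≠a[slow]=7 write a[5]=11, slow++,fast++
slow=5 fast=8: a[fast]=11=a[slow] dup, fast++
slow=5 fast=9: a[fast]=11=a[slow] dup, fast++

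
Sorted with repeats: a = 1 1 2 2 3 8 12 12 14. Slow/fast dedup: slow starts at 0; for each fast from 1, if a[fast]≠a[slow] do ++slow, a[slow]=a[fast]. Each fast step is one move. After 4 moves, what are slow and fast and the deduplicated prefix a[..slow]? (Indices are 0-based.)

slow=2, fast=5, prefix=[1, 2, 3]

slow=0 fast=1: a[fast]=1=a[slow] dup, fast++
slow=0 fast=2: a[fast]=2≠a[slow]=1 write a[1]=2, slow++,fast++
slow=1 fast=3: a[fast]=2=a[slow] dup, fast++
slow=1 fast=4: a[fast]=3≠a[slow]=2 write a[2]=3, slow++,fast++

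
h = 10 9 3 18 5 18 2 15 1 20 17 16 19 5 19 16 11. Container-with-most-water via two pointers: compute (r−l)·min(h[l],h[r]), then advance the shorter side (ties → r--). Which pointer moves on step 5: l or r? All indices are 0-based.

l=0 r=16: min(10,11)*16=160 best=160 *, l++
l=1 r=16: min(9,11)*15=135 best=160, l++
l=2 r=16: min(3,11)*14=42 best=160, l++
l=3 r=16: min(18,11)*13=143 best=160, r--
l=3 r=15: min(18,16)*12=192 best=192 *, r--

r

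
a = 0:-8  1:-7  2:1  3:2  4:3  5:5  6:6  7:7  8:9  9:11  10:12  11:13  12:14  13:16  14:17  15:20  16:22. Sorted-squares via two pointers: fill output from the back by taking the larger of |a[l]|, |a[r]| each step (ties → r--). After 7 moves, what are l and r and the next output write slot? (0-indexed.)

l=0 r=16: |-8|<=|22| out[16]=484, r--
l=0 r=15: |-8|<=|20| out[15]=400, r--
l=0 r=14: |-8|<=|17| out[14]=289, r--
l=0 r=13: |-8|<=|16| out[13]=256, r--
l=0 r=12: |-8|<=|14| out[12]=196, r--
l=0 r=11: |-8|<=|13| out[11]=169, r--
l=0 r=10: |-8|<=|12| out[10]=144, r--

l=0, r=9, next write slot=9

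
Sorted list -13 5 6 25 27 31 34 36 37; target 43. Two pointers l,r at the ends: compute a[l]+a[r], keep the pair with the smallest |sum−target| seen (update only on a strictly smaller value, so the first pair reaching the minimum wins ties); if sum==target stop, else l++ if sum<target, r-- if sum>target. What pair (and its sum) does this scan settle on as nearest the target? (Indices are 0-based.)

l=0 r=8: -13+37=24 d=19 *, l++
l=1 r=8: 5+37=42 d=1 *, l++
l=2 r=8: 6+37=43 d=0 *, stop

pair (6, 37) with sum 43 (|Δ|=0)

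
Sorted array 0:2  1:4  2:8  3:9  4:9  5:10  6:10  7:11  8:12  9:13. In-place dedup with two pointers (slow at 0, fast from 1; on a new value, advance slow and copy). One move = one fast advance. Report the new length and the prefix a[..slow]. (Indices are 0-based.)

length 8; prefix = [2, 4, 8, 9, 10, 11, 12, 13]

slow=0 fast=1: a[fast]=4≠a[slow]=2 write a[1]=4, slow++,fast++
slow=1 fast=2: a[fast]=8≠a[slow]=4 write a[2]=8, slow++,fast++
slow=2 fast=3: a[fast]=9≠a[slow]=8 write a[3]=9, slow++,fast++
slow=3 fast=4: a[fast]=9=a[slow] dup, fast++
slow=3 fast=5: a[fast]=10≠a[slow]=9 write a[4]=10, slow++,fast++
slow=4 fast=6: a[fast]=10=a[slow] dup, fast++
slow=4 fast=7: a[fast]=11≠a[slow]=10 write a[5]=11, slow++,fast++
slow=5 fast=8: a[fast]=12≠a[slow]=11 write a[6]=12, slow++,fast++
slow=6 fast=9: a[fast]=13≠a[slow]=12 write a[7]=13, slow++,fast++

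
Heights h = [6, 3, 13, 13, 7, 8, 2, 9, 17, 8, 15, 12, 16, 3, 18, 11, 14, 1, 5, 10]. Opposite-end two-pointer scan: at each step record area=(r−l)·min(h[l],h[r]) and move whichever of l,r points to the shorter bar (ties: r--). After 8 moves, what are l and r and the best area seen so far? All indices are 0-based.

l=5, r=16, best area=182

l=0 r=19: min(6,10)*19=114 best=114 *, l++
l=1 r=19: min(3,10)*18=54 best=114, l++
l=2 r=19: min(13,10)*17=170 best=170 *, r--
l=2 r=18: min(13,5)*16=80 best=170, r--
l=2 r=17: min(13,1)*15=15 best=170, r--
l=2 r=16: min(13,14)*14=182 best=182 *, l++
l=3 r=16: min(13,14)*13=169 best=182, l++
l=4 r=16: min(7,14)*12=84 best=182, l++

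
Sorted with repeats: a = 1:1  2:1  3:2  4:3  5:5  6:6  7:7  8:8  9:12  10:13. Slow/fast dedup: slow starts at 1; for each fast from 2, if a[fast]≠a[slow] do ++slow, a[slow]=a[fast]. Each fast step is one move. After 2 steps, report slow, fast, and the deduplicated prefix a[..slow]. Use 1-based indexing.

slow=2, fast=4, prefix=[1, 2]

(s=1,f=2) a[fast]=1=a[slow] dup → fast++
(s=1,f=3) a[fast]=2≠a[slow]=1 write a[2]=2 → slow++,fast++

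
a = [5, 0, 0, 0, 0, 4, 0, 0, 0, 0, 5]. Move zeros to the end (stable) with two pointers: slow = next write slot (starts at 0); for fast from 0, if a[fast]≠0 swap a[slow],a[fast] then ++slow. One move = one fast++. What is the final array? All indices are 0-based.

[5, 4, 5, 0, 0, 0, 0, 0, 0, 0, 0]

(s=0,f=0) a[fast]=5≠0 swap→a[0]=5 → slow++,fast++
(s=1,f=1) a[fast]=0 → fast++
(s=1,f=2) a[fast]=0 → fast++
(s=1,f=3) a[fast]=0 → fast++
(s=1,f=4) a[fast]=0 → fast++
(s=1,f=5) a[fast]=4≠0 swap→a[1]=4 → slow++,fast++
(s=2,f=6) a[fast]=0 → fast++
(s=2,f=7) a[fast]=0 → fast++
(s=2,f=8) a[fast]=0 → fast++
(s=2,f=9) a[fast]=0 → fast++
(s=2,f=10) a[fast]=5≠0 swap→a[2]=5 → slow++,fast++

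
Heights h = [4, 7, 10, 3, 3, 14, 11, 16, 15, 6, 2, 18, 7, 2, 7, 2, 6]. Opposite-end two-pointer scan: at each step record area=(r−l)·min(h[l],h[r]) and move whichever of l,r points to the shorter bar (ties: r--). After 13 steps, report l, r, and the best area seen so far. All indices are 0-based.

[0,16] min(4,6)*16=64 best=64 * → l++
[1,16] min(7,6)*15=90 best=90 * → r--
[1,15] min(7,2)*14=28 best=90 → r--
[1,14] min(7,7)*13=91 best=91 * → r--
[1,13] min(7,2)*12=24 best=91 → r--
[1,12] min(7,7)*11=77 best=91 → r--
[1,11] min(7,18)*10=70 best=91 → l++
[2,11] min(10,18)*9=90 best=91 → l++
[3,11] min(3,18)*8=24 best=91 → l++
[4,11] min(3,18)*7=21 best=91 → l++
[5,11] min(14,18)*6=84 best=91 → l++
[6,11] min(11,18)*5=55 best=91 → l++
[7,11] min(16,18)*4=64 best=91 → l++

l=8, r=11, best area=91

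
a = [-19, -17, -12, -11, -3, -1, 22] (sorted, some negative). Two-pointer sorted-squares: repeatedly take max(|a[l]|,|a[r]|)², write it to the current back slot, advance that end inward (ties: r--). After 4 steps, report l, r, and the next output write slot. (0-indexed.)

[0,6] |-19|<=|22| out[6]=484 → r--
[0,5] |-19|>|-1| out[5]=361 → l++
[1,5] |-17|>|-1| out[4]=289 → l++
[2,5] |-12|>|-1| out[3]=144 → l++

l=3, r=5, next write slot=2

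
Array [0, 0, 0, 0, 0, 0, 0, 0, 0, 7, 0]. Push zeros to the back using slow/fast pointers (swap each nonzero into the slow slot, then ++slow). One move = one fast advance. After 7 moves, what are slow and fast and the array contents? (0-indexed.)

slow=0, fast=7, a=[0, 0, 0, 0, 0, 0, 0, 0, 0, 7, 0]

(s=0,f=0) a[fast]=0 → fast++
(s=0,f=1) a[fast]=0 → fast++
(s=0,f=2) a[fast]=0 → fast++
(s=0,f=3) a[fast]=0 → fast++
(s=0,f=4) a[fast]=0 → fast++
(s=0,f=5) a[fast]=0 → fast++
(s=0,f=6) a[fast]=0 → fast++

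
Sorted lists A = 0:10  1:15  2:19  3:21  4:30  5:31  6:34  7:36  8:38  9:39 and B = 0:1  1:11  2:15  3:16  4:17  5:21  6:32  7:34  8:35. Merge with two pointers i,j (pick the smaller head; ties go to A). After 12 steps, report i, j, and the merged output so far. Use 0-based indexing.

i=6, j=6, merged so far=[1, 10, 11, 15, 15, 16, 17, 19, 21, 21, 30, 31]

[i=0,j=0] A[i]=10>B[j]=1 take 1 → j++
[i=0,j=1] A[i]=10<=B[j]=11 take 10 → i++
[i=1,j=1] A[i]=15>B[j]=11 take 11 → j++
[i=1,j=2] A[i]=15<=B[j]=15 take 15 → i++
[i=2,j=2] A[i]=19>B[j]=15 take 15 → j++
[i=2,j=3] A[i]=19>B[j]=16 take 16 → j++
[i=2,j=4] A[i]=19>B[j]=17 take 17 → j++
[i=2,j=5] A[i]=19<=B[j]=21 take 19 → i++
[i=3,j=5] A[i]=21<=B[j]=21 take 21 → i++
[i=4,j=5] A[i]=30>B[j]=21 take 21 → j++
[i=4,j=6] A[i]=30<=B[j]=32 take 30 → i++
[i=5,j=6] A[i]=31<=B[j]=32 take 31 → i++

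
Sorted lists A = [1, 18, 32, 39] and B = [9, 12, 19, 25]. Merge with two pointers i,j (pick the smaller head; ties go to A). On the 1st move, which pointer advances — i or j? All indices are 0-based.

i=0 j=0: A[i]=1<=B[j]=9 take 1, i++

i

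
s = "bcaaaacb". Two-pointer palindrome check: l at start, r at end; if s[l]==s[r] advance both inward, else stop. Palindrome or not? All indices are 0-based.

palindrome

[0,7] 'b'=='b' → l++,r--
[1,6] 'c'=='c' → l++,r--
[2,5] 'a'=='a' → l++,r--
[3,4] 'a'=='a' → l++,r--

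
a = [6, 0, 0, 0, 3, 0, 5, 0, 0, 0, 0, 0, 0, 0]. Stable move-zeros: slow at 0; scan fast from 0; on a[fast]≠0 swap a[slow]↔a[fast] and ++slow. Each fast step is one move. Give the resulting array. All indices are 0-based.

(s=0,f=0) a[fast]=6≠0 swap→a[0]=6 → slow++,fast++
(s=1,f=1) a[fast]=0 → fast++
(s=1,f=2) a[fast]=0 → fast++
(s=1,f=3) a[fast]=0 → fast++
(s=1,f=4) a[fast]=3≠0 swap→a[1]=3 → slow++,fast++
(s=2,f=5) a[fast]=0 → fast++
(s=2,f=6) a[fast]=5≠0 swap→a[2]=5 → slow++,fast++
(s=3,f=7) a[fast]=0 → fast++
(s=3,f=8) a[fast]=0 → fast++
(s=3,f=9) a[fast]=0 → fast++
(s=3,f=10) a[fast]=0 → fast++
(s=3,f=11) a[fast]=0 → fast++
(s=3,f=12) a[fast]=0 → fast++
(s=3,f=13) a[fast]=0 → fast++

[6, 3, 5, 0, 0, 0, 0, 0, 0, 0, 0, 0, 0, 0]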